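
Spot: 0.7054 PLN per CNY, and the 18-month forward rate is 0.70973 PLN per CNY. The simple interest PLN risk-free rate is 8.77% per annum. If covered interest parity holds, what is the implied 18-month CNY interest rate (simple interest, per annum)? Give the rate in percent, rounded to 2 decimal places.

T = 18/12 years.
F/S = 0.70973/0.7054 = 1.0061384 = (growth of PLN) / (growth of CNY).
PLN growth factor: 1 + 0.0877×18/12 = 1.131550.
That pins the CNY growth at 1.1246465.
r = (1.1246465 − 1)/(18/12) = 0.083098 → 8.31%.

8.31%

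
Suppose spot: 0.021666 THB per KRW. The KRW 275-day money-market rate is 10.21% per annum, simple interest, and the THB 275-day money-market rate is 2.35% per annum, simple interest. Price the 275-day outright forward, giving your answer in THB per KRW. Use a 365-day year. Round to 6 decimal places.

0.020475

T = 275/365 years.
THB growth factor: 1 + 0.0235×275/365 = 1.0177055.
KRW accumulates by 1 + 0.1021×275/365 = 1.0769247.
So F = 0.021666 × 1.0177055 / 1.0769247 = 0.02047460 (THB/KRW).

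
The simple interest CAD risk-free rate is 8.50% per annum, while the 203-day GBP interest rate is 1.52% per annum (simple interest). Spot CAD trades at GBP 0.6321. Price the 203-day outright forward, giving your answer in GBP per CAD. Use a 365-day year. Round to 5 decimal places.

T = 203/365 years.
GBP growth factor: 1 + 0.0152×203/365 = 1.0084537.
Growth of 1 CAD over T: 1 + 0.0850×203/365 = 1.047274.
CIP: F = S · (grow GBP)/(grow CAD) = 0.6321 × 1.0084537/1.047274 = 0.6086693 GBP per CAD.

0.60867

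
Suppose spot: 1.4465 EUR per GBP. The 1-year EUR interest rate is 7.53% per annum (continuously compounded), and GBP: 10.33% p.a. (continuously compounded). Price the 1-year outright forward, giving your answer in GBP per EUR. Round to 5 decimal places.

0.71095

T = 1 year.
Growth of 1 EUR over T: e^(0.0753×1) = 1.0782076.
GBP accumulates by e^(0.1033×1) = 1.108824.
Forward (EUR per GBP) = 1.4465 × 1.0782076 / 1.108824 = 1.406560.
Quoted the other way: 1/1.406560 = 0.71095 GBP per EUR.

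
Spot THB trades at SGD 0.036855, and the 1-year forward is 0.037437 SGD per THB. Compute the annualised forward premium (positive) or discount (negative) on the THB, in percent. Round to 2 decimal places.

+1.58%

T = 1 year.
(F − S)/S = (0.037437 − 0.036855)/0.036855 = 0.0157916.
Per annum: 0.0157916 / 1 = 0.015792 = 1.58%.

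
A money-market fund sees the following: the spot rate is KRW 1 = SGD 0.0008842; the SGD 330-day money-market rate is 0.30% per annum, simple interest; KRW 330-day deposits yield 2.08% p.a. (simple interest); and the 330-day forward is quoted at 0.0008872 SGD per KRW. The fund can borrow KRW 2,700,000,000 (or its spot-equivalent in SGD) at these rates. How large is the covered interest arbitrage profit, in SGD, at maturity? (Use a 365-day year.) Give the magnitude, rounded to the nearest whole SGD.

SGD 46,672

T = 330/365 years.
Invest the KRW and cover forward: 2,700,000,000 × 1.018805479 × 0.0008872 = SGD 2,440,487.40.
Convert at spot and invest in SGD: 2,700,000,000 × 0.0008842 × 1.002712329 = SGD 2,393,815.25.
The quoted forward overvalues KRW, so borrow SGD, buy KRW at spot, deposit the KRW at 2.08%, and sell the proceeds forward at 0.0008872.
Profit = 2,440,487.40 − 2,393,815.25 = SGD 46,672.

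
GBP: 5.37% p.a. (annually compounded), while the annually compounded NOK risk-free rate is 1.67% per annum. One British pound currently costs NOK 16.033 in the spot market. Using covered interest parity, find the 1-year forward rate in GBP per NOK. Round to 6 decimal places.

0.064641

T = 1 year.
Growth of 1 NOK over T: (1 + 0.0167)^1 = 1.016700.
GBP accumulates by (1 + 0.0537)^1 = 1.053700.
Forward (NOK per GBP) = 16.033 × 1.016700 / 1.053700 = 15.47001.
Invert for GBP per NOK: 1 / 15.47001 = 0.064641.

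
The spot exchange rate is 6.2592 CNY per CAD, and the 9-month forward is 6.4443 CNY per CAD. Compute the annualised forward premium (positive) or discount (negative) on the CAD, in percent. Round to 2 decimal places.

T = 9/12 years.
Period premium: (6.4443 − 6.2592)/6.2592 = 0.0295725.
Annualise by dividing by T: 0.0295725 / (9/12) = 0.039430 → 3.94%.

+3.94%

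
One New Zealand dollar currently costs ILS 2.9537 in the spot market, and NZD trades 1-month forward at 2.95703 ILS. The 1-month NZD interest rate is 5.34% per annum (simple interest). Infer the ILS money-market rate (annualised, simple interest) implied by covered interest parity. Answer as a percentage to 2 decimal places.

T = 1/12 years.
CIP gives F = S · g_ILS/g_NZD, so g_ILS/g_NZD = 2.95703/2.9537 = 1.0011274.
The NZD side grows by 1 + 0.0534×1/12 = 1.004450.
That pins the ILS growth at 1.0055824.
r = (1.0055824 − 1)/(1/12) = 0.066989 → 6.70%.

6.70%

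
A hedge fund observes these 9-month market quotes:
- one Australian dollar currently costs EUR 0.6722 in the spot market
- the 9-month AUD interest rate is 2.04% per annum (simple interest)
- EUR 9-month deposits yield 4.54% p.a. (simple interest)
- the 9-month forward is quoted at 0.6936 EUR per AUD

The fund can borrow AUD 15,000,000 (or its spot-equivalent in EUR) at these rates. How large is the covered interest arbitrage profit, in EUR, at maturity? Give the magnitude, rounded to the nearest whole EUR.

EUR 136,855

T = 9/12 years.
Keep in AUD, deliver into the forward: 15,000,000·1.015300·0.6936 = EUR 10,563,181.20.
Swap to EUR now, deposit: 15,000,000·0.6722·1.034050 = EUR 10,426,326.15.
The quoted forward overvalues AUD, so borrow EUR, buy AUD at spot, deposit the AUD at 2.04%, and sell the proceeds forward at 0.6936.
Arbitrage profit = |10,563,181.20 − 10,426,326.15| = EUR 136,855.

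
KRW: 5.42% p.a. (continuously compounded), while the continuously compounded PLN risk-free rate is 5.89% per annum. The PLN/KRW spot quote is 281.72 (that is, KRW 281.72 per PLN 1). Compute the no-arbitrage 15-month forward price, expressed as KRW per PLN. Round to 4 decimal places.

280.0697

T = 15/12 years.
Growth of 1 KRW over T: e^(0.0542×15/12) = 1.070097751.
PLN accumulates by e^(0.0589×15/12) = 1.076403079.
So F = 281.72 × 1.070097751 / 1.076403079 = 280.069747 (KRW/PLN).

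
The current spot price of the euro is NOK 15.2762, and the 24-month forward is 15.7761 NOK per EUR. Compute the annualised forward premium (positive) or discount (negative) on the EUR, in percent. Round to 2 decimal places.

T = 2 years.
(F − S)/S = (15.7761 − 15.2762)/15.2762 = 0.0327241.
×(1/T) gives 1.64% p.a.

+1.64%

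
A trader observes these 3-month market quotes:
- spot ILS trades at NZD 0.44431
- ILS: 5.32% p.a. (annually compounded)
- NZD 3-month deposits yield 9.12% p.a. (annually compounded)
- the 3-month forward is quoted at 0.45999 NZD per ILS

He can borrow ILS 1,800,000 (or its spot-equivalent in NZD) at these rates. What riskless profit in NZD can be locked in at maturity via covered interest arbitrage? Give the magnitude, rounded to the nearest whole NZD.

T = 3/12 years.
Route A — deposit ILS, sell forward: 1,800,000 × 1.01304261 × 0.45999 = NZD 838,781.05.
Route B — convert at spot, deposit NZD: 1,800,000 × 0.44431 × 1.02205929 = NZD 817,400.09.
The quoted forward overvalues ILS, so borrow NZD, buy ILS at spot, deposit the ILS at 5.32%, and sell the proceeds forward at 0.45999.
Profit = 838,781.05 − 817,400.09 = NZD 21,381.

NZD 21,381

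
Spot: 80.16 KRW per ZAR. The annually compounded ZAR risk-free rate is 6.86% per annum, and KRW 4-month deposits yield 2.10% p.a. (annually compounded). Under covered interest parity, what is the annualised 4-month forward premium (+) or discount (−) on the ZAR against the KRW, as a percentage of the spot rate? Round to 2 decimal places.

-4.52%

T = 4/12 years.
No-arbitrage forward: 80.16 × 1.0069516 / 1.0223628 = 78.95166 KRW/ZAR.
(F − S)/S ÷ T = (78.95166 − 80.16)/80.16/(4/12) = -0.045222 → -4.52%.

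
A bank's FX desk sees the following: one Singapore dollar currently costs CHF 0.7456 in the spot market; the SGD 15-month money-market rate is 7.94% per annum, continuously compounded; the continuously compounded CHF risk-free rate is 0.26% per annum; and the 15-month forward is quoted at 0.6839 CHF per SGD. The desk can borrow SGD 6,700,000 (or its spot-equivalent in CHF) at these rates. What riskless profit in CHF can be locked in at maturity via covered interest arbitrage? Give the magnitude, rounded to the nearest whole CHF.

T = 15/12 years.
Invest the SGD and cover forward: 6,700,000 × 1.104342351 × 0.6839 = CHF 5,060,240.22.
Convert at spot and invest in CHF: 6,700,000 × 0.7456 × 1.003255287 = CHF 5,011,781.85.
The quoted forward overvalues SGD, so borrow CHF, buy SGD at spot, deposit the SGD at 7.94%, and sell the proceeds forward at 0.6839.
Profit = 5,060,240.22 − 5,011,781.85 = CHF 48,458.

CHF 48,458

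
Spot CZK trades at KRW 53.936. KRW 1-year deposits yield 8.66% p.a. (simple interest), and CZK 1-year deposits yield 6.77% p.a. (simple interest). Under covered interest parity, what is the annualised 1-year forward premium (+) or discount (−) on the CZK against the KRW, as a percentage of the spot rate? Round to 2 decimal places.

T = 1 year.
F = S · g_KRW/g_CZK = 53.936 × 1.086600/1.067700 = 54.890754.
(F − S)/S ÷ T = (54.890754 − 53.936)/53.936/1 = 0.017702 → 1.77%.

+1.77%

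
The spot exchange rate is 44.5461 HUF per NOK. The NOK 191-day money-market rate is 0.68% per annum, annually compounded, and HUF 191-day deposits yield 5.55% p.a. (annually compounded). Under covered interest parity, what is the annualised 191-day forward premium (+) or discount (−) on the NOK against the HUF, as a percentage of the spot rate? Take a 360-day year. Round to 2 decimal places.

+4.78%

T = 191/360 years.
F = S · g_HUF/g_NOK = 44.5461 × 1.0290723/1.003602 = 45.6766304.
(F − S)/S ÷ T = (45.6766304 − 44.5461)/44.5461/(191/360) = 0.047835 → 4.78%.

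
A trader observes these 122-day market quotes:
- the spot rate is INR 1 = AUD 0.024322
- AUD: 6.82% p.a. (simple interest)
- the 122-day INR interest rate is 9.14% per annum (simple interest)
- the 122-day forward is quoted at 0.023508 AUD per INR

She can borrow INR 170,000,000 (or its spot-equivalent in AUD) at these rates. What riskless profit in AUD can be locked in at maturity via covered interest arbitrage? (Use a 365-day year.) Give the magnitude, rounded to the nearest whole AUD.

T = 122/365 years.
Keep in INR, deliver into the forward: 170,000,000·1.030550137·0.023508 = AUD 4,118,449.35.
Swap to AUD now, deposit: 170,000,000·0.024322·1.022795616 = AUD 4,228,993.95.
The quoted forward undervalues INR, so borrow INR, convert to AUD at spot, deposit the AUD at 6.82%, and buy INR forward at 0.023508 to cover the loan.
The gap between the two covered legs is AUD 110,545.

AUD 110,545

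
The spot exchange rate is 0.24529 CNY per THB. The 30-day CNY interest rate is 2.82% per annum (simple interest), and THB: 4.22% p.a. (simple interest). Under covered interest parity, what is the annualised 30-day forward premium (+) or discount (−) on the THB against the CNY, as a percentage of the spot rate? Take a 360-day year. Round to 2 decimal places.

-1.40%

T = 30/360 years.
F = S · g_CNY/g_THB = 0.24529 × 1.002350/1.0035167 = 0.24500482.
Annualised premium = (F − S)/S × (1/T) = (0.24500482 − 0.24529)/0.24529 ÷ (30/360) = -1.40%.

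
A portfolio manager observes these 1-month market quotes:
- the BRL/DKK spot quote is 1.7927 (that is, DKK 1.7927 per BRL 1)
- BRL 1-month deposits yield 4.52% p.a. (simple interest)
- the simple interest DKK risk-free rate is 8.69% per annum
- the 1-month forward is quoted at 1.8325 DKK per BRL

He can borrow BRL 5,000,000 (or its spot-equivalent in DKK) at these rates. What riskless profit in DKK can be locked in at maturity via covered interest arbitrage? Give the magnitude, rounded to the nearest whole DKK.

DKK 168,601

T = 1/12 years.
Invest the BRL and cover forward: 5,000,000 × 1.003766667 × 1.8325 = DKK 9,197,012.09.
Convert at spot and invest in DKK: 5,000,000 × 1.7927 × 1.007241667 = DKK 9,028,410.68.
The quoted forward overvalues BRL, so borrow DKK, buy BRL at spot, deposit the BRL at 4.52%, and sell the proceeds forward at 1.8325.
Arbitrage profit = |9,197,012.09 − 9,028,410.68| = DKK 168,601.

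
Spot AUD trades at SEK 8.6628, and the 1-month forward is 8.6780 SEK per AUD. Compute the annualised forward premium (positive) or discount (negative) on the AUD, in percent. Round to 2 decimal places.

+2.11%

T = 1/12 years.
(F − S)/S = (8.6780 − 8.6628)/8.6628 = 0.0017546.
×(1/T) gives 2.11% p.a.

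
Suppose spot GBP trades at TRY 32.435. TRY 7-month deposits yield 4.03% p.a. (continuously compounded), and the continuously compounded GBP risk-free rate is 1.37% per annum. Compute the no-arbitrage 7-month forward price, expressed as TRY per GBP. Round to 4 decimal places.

T = 7/12 years.
TRY accumulates by e^(0.0403×7/12) = 1.02378683.
GBP accumulates by e^(0.0137×7/12) = 1.00802369.
Forward (TRY per GBP) = 32.435 × 1.02378683 / 1.00802369 = 32.942208.

32.9422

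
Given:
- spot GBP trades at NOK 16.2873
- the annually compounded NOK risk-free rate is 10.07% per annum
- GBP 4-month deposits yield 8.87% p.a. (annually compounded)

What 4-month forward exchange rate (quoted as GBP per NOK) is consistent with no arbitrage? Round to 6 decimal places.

0.061174

T = 4/12 years.
Growth of 1 NOK over T: (1 + 0.1007)^(4/12) = 1.032499.
Growth of 1 GBP over T: (1 + 0.0887)^(4/12) = 1.0287332.
Forward (NOK per GBP) = 16.2873 × 1.032499 / 1.0287332 = 16.34692.
Quoted the other way: 1/16.34692 = 0.061174 GBP per NOK.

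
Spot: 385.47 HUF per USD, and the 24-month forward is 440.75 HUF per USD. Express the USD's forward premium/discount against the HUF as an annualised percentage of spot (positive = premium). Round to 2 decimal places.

+7.17%

T = 2 years.
(F − S)/S = (440.75 − 385.47)/385.47 = 0.1434093.
×(1/T) gives 7.17% p.a.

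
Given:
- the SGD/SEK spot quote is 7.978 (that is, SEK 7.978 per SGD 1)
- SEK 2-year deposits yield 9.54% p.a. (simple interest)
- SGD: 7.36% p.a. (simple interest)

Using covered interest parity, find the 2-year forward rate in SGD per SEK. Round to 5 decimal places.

T = 2 years.
Growth of 1 SEK over T: 1 + 0.0954×2 = 1.190800.
SGD growth factor: 1 + 0.0736×2 = 1.147200.
Forward (SEK per SGD) = 7.978 × 1.190800 / 1.147200 = 8.281209.
Invert for SGD per SEK: 1 / 8.281209 = 0.12076.

0.12076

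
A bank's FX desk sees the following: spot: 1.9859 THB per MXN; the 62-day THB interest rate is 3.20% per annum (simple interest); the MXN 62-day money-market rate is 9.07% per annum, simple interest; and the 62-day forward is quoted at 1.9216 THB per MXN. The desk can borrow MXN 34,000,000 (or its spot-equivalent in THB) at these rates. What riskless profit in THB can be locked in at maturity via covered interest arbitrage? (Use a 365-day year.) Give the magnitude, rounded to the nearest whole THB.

THB 1,546,637

T = 62/365 years.
Invest the MXN and cover forward: 34,000,000 × 1.0154065753 × 1.9216 = THB 66,340,979.35.
Convert at spot and invest in THB: 34,000,000 × 1.9859 × 1.0054356164 = THB 67,887,616.08.
The quoted forward undervalues MXN, so borrow MXN, convert to THB at spot, deposit the THB at 3.20%, and buy MXN forward at 1.9216 to cover the loan.
Arbitrage profit = |66,340,979.35 − 67,887,616.08| = THB 1,546,637.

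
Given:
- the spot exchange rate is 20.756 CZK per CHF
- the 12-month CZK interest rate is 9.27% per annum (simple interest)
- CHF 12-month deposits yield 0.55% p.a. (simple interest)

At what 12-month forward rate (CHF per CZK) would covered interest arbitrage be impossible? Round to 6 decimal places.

T = 1 year.
Growth of 1 CZK over T: 1 + 0.0927×1 = 1.092700.
Growth of 1 CHF over T: 1 + 0.0055×1 = 1.005500.
Forward (CZK per CHF) = 20.756 × 1.092700 / 1.005500 = 22.55602.
Invert for CHF per CZK: 1 / 22.55602 = 0.044334.

0.044334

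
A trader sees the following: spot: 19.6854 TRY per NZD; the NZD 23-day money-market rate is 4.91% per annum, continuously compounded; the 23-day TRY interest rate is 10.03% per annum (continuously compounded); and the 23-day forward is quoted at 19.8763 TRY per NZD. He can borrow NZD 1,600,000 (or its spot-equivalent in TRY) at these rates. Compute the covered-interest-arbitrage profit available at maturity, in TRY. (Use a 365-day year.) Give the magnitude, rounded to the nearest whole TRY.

TRY 204,289

T = 23/365 years.
Invest the NZD and cover forward: 1,600,000 × 1.0030987639 × 19.8763 = TRY 31,900,627.14.
Convert at spot and invest in TRY: 1,600,000 × 19.6854 × 1.006340289 = TRY 31,696,337.80.
The quoted forward overvalues NZD, so borrow TRY, buy NZD at spot, deposit the NZD at 4.91%, and sell the proceeds forward at 19.8763.
Arbitrage profit = |31,900,627.14 − 31,696,337.80| = TRY 204,289.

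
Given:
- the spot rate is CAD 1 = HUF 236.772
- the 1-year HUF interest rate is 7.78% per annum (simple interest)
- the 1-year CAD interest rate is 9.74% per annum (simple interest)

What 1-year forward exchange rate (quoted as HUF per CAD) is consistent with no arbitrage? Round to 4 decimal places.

232.5432

T = 1 year.
HUF growth factor: 1 + 0.0778×1 = 1.077800.
Growth of 1 CAD over T: 1 + 0.0974×1 = 1.097400.
Forward (HUF per CAD) = 236.772 × 1.077800 / 1.097400 = 232.543158.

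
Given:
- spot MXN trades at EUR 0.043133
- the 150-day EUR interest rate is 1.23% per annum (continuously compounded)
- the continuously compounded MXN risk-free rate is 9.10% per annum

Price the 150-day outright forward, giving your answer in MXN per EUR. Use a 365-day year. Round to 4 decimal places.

T = 150/365 years.
EUR growth factor: e^(0.0123×150/365) = 1.00506759.
Growth of 1 MXN over T: e^(0.0910×150/365) = 1.03810534.
Forward (EUR per MXN) = 0.043133 × 1.00506759 / 1.03810534 = 0.041760290.
Quoted the other way: 1/0.041760290 = 23.9462 MXN per EUR.

23.9462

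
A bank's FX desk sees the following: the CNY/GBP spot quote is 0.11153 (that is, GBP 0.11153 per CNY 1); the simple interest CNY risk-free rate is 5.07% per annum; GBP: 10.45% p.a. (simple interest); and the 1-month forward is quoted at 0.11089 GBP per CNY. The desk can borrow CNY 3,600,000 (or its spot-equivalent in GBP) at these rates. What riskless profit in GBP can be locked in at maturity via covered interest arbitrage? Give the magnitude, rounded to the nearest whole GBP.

T = 1/12 years.
Invest the CNY and cover forward: 3,600,000 × 1.004225 × 0.11089 = GBP 400,890.64.
Convert at spot and invest in GBP: 3,600,000 × 0.11153 × 1.00870833 = GBP 405,004.46.
The quoted forward undervalues CNY, so borrow CNY, convert to GBP at spot, deposit the GBP at 10.45%, and buy CNY forward at 0.11089 to cover the loan.
The gap between the two covered legs is GBP 4,114.

GBP 4,114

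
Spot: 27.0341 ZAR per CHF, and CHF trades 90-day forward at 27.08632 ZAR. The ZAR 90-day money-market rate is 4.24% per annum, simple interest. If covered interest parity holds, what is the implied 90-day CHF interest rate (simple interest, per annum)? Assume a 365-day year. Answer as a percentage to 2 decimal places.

T = 90/365 years.
By CIP, F/S equals the ZAR-to-CHF growth ratio: 27.08632/27.0341 = 1.0019316.
ZAR growth factor: 1 + 0.0424×90/365 = 1.0104548.
That pins the CHF growth at 1.0085068.
(1.0085068 − 1)/T = 0.034500, i.e. 3.45%.

3.45%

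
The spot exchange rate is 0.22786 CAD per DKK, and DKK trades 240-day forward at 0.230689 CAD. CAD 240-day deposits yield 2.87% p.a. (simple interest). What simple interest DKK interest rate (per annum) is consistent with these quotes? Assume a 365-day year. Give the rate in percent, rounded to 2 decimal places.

T = 240/365 years.
By CIP, F/S equals the CAD-to-DKK growth ratio: 0.230689/0.22786 = 1.0124155.
CAD growth factor: 1 + 0.0287×240/365 = 1.0188712.
So the DKK growth factor = 1.0063765.
(1.0063765 − 1)/T = 0.009698, i.e. 0.97%.

0.97%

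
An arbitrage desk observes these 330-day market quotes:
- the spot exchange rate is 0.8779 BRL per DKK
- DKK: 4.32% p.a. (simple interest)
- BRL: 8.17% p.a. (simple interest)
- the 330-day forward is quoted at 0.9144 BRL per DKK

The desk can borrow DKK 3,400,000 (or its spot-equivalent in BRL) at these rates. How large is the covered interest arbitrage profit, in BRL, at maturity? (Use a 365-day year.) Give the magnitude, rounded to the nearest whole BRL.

T = 330/365 years.
Keep in DKK, deliver into the forward: 3,400,000·1.039057534·0.9144 = BRL 3,230,388.31.
Swap to BRL now, deposit: 3,400,000·0.8779·1.073865753 = BRL 3,205,338.93.
The quoted forward overvalues DKK, so borrow BRL, buy DKK at spot, deposit the DKK at 4.32%, and sell the proceeds forward at 0.9144.
The gap between the two covered legs is BRL 25,049.

BRL 25,049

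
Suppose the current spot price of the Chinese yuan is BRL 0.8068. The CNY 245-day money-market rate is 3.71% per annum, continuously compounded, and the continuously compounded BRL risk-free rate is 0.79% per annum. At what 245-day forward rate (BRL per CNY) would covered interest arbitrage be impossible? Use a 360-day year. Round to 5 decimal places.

T = 245/360 years.
BRL growth factor: e^(0.0079×245/360) = 1.0053909.
Growth of 1 CNY over T: e^(0.0371×245/360) = 1.0255701.
So F = 0.8068 × 1.0053909 / 1.0255701 = 0.7909253 (BRL/CNY).

0.79093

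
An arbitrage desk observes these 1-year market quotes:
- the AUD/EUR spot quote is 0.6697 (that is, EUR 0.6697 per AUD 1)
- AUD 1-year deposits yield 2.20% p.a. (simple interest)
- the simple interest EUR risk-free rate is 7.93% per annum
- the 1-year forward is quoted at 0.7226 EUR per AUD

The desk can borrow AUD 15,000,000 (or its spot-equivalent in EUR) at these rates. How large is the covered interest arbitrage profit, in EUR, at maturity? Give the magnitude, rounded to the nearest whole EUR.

T = 1 year.
Keep in AUD, deliver into the forward: 15,000,000·1.022000·0.7226 = EUR 11,077,458.00.
Swap to EUR now, deposit: 15,000,000·0.6697·1.079300 = EUR 10,842,108.15.
The quoted forward overvalues AUD, so borrow EUR, buy AUD at spot, deposit the AUD at 2.20%, and sell the proceeds forward at 0.7226.
The gap between the two covered legs is EUR 235,350.

EUR 235,350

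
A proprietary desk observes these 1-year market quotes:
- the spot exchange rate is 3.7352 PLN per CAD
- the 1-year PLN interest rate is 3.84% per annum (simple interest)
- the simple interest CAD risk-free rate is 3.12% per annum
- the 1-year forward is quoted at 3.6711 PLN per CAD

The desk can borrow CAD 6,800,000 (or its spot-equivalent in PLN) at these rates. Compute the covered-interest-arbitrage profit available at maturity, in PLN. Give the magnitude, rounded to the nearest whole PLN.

PLN 632,355

T = 1 year.
Route A — deposit CAD, sell forward: 6,800,000 × 1.031200 × 3.6711 = PLN 25,742,340.58.
Route B — convert at spot, deposit PLN: 6,800,000 × 3.7352 × 1.038400 = PLN 26,374,695.42.
The quoted forward undervalues CAD, so borrow CAD, convert to PLN at spot, deposit the PLN at 3.84%, and buy CAD forward at 3.6711 to cover the loan.
Profit = 26,374,695.42 − 25,742,340.58 = PLN 632,355.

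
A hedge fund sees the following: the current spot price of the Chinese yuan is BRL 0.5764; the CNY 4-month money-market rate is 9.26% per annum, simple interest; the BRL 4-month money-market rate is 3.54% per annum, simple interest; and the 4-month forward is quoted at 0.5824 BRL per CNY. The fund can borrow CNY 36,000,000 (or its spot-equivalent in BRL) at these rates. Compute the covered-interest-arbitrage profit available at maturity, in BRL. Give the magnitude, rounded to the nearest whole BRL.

BRL 618,308

T = 4/12 years.
Invest the CNY and cover forward: 36,000,000 × 1.0308666667 × 0.5824 = BRL 21,613,562.88.
Convert at spot and invest in BRL: 36,000,000 × 0.5764 × 1.011800 = BRL 20,995,254.72.
The quoted forward overvalues CNY, so borrow BRL, buy CNY at spot, deposit the CNY at 9.26%, and sell the proceeds forward at 0.5824.
Arbitrage profit = |21,613,562.88 − 20,995,254.72| = BRL 618,308.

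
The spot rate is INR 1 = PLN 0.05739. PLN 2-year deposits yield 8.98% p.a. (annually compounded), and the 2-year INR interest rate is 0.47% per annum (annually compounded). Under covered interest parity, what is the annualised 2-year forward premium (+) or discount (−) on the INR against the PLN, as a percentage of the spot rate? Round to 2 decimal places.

T = 2 years.
CIP forward (PLN per INR) = 0.05739 × 1.187664/1.0094221 = 0.06752382.
Annualised premium = (F − S)/S × (1/T) = (0.06752382 − 0.05739)/0.05739 ÷ 2 = 8.83%.

+8.83%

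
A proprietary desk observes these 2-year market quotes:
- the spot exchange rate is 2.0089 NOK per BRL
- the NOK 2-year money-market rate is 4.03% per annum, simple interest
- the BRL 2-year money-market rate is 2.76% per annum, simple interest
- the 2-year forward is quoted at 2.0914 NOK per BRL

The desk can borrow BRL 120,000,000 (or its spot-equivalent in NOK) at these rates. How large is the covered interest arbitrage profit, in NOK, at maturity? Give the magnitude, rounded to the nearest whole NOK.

T = 2 years.
Invest the BRL and cover forward: 120,000,000 × 1.055200 × 2.0914 = NOK 264,821,433.60.
Convert at spot and invest in NOK: 120,000,000 × 2.0089 × 1.080600 = NOK 260,498,080.80.
The quoted forward overvalues BRL, so borrow NOK, buy BRL at spot, deposit the BRL at 2.76%, and sell the proceeds forward at 2.0914.
Profit = 264,821,433.60 − 260,498,080.80 = NOK 4,323,353.

NOK 4,323,353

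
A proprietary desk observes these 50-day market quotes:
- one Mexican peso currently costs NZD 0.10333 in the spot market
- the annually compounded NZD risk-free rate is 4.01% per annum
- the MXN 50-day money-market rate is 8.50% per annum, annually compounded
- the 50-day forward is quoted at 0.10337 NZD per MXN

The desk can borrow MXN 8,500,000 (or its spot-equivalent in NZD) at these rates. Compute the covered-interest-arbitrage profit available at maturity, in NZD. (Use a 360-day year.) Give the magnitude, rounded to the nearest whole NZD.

NZD 5,543

T = 50/360 years.
Invest the MXN and cover forward: 8,500,000 × 1.01139499 × 0.10337 = NZD 888,657.15.
Convert at spot and invest in NZD: 8,500,000 × 0.10333 × 1.00547561 = NZD 883,114.26.
The quoted forward overvalues MXN, so borrow NZD, buy MXN at spot, deposit the MXN at 8.50%, and sell the proceeds forward at 0.10337.
The gap between the two covered legs is NZD 5,543.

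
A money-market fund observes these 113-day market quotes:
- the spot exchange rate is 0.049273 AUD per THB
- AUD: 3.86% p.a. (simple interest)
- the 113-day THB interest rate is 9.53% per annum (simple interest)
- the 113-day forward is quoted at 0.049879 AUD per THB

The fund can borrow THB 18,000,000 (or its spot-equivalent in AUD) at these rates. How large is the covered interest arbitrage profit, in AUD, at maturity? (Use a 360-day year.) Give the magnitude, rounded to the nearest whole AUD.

T = 113/360 years.
Route A — deposit THB, sell forward: 18,000,000 × 1.02991361 × 0.049879 = AUD 924,679.10.
Route B — convert at spot, deposit AUD: 18,000,000 × 0.049273 × 1.01211611 = AUD 897,659.95.
The quoted forward overvalues THB, so borrow AUD, buy THB at spot, deposit the THB at 9.53%, and sell the proceeds forward at 0.049879.
The gap between the two covered legs is AUD 27,019.

AUD 27,019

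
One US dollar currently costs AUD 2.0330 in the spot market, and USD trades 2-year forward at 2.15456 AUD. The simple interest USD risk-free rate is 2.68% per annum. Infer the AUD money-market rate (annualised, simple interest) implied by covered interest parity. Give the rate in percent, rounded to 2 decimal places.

T = 2 years.
CIP gives F = S · g_AUD/g_USD, so g_AUD/g_USD = 2.15456/2.033 = 1.0597934.
USD growth factor: 1 + 0.0268×2 = 1.053600.
Hence g_AUD = 1.1165983.
r = (1.1165983 − 1)/2 = 0.058299 → 5.83%.

5.83%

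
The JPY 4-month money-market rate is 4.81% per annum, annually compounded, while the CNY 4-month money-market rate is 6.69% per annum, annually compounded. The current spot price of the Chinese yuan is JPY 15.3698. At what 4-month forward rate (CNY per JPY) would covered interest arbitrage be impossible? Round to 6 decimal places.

0.065449

T = 4/12 years.
Growth of 1 JPY over T: (1 + 0.0481)^(4/12) = 1.0157829.
CNY accumulates by (1 + 0.0669)^(4/12) = 1.0218204.
Forward (JPY per CNY) = 15.3698 × 1.0157829 / 1.0218204 = 15.27899.
Quoted the other way: 1/15.27899 = 0.065449 CNY per JPY.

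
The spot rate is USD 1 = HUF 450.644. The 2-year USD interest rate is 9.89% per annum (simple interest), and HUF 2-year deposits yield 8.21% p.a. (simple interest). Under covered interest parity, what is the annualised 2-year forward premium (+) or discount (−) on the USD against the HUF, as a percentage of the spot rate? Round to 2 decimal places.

-1.40%

T = 2 years.
CIP forward (HUF per USD) = 450.644 × 1.164200/1.197800 = 438.002792.
Annualised premium = (F − S)/S × (1/T) = (438.002792 − 450.644)/450.644 ÷ 2 = -1.40%.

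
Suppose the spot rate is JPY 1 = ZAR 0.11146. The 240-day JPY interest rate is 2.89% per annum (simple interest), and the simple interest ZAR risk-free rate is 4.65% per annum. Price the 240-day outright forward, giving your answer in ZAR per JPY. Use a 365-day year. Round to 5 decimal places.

0.11273

T = 240/365 years.
Growth of 1 ZAR over T: 1 + 0.0465×240/365 = 1.0305753.
Growth of 1 JPY over T: 1 + 0.0289×240/365 = 1.0190027.
So F = 0.11146 × 1.0305753 / 1.0190027 = 0.1127258 (ZAR/JPY).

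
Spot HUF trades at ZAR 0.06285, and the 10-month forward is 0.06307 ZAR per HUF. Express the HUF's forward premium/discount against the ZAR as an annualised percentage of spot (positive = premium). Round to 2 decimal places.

T = 10/12 years.
Period premium: (0.06307 − 0.06285)/0.06285 = 0.0035004.
Per annum: 0.0035004 / (10/12) = 0.004200 = 0.42%.

+0.42%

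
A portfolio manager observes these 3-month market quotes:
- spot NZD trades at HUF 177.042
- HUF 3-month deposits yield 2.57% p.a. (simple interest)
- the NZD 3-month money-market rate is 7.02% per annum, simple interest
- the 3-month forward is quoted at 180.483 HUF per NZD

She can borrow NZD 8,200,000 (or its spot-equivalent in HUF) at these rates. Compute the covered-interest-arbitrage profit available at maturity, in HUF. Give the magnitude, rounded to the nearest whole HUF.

HUF 44,862,051

T = 3/12 years.
Keep in NZD, deliver into the forward: 8,200,000·1.017550·180.483 = HUF 1,505,933,908.53.
Swap to HUF now, deposit: 8,200,000·177.042·1.006425 = HUF 1,461,071,857.77.
The quoted forward overvalues NZD, so borrow HUF, buy NZD at spot, deposit the NZD at 7.02%, and sell the proceeds forward at 180.483.
Arbitrage profit = |1,505,933,908.53 − 1,461,071,857.77| = HUF 44,862,051.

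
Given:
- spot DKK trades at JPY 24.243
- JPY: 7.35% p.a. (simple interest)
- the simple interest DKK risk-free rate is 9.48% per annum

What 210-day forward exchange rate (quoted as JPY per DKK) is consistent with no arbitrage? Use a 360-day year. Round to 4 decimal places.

23.9576

T = 210/360 years.
JPY accumulates by 1 + 0.0735×210/360 = 1.042875.
DKK growth factor: 1 + 0.0948×210/360 = 1.055300.
Forward (JPY per DKK) = 24.243 × 1.042875 / 1.055300 = 23.957565.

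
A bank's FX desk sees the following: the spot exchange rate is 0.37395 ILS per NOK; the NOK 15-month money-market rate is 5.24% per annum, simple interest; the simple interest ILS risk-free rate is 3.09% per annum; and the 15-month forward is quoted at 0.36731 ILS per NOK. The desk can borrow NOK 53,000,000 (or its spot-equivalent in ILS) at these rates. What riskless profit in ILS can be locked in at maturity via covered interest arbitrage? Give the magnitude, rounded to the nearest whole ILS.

T = 15/12 years.
Route A — deposit NOK, sell forward: 53,000,000 × 1.065500 × 0.36731 = ILS 20,742,546.67.
Route B — convert at spot, deposit ILS: 53,000,000 × 0.37395 × 1.038625 = ILS 20,584,872.39.
The quoted forward overvalues NOK, so borrow ILS, buy NOK at spot, deposit the NOK at 5.24%, and sell the proceeds forward at 0.36731.
The gap between the two covered legs is ILS 157,674.

ILS 157,674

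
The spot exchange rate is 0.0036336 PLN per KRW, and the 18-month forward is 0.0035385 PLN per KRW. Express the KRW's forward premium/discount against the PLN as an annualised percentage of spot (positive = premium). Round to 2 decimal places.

T = 18/12 years.
Period premium: (0.0035385 − 0.0036336)/0.0036336 = -0.0261724.
Annualise by dividing by T: -0.0261724 / (18/12) = -0.017448 → -1.74%.

-1.74%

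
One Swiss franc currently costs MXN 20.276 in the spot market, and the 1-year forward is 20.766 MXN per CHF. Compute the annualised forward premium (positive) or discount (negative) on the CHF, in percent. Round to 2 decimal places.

T = 1 year.
Period premium: (20.766 − 20.276)/20.276 = 0.0241665.
Annualise by dividing by T: 0.0241665 / 1 = 0.024167 → 2.42%.

+2.42%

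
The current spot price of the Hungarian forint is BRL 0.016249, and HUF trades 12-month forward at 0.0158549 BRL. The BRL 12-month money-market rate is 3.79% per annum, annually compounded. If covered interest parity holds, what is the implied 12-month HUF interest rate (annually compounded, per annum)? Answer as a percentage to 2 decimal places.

6.37%

T = 1 year.
By CIP, F/S equals the BRL-to-HUF growth ratio: 0.0158549/0.016249 = 0.9757462.
The BRL side grows by (1 + 0.0379)^1 = 1.037900.
Hence g_HUF = 1.0636987.
Annualise: 1.0636987^(1/1) − 1 = 0.063699 = 6.37%.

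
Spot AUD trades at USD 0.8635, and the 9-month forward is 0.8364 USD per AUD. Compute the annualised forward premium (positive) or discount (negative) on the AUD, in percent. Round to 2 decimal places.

-4.18%

T = 9/12 years.
AUD trades forward at -3.13839% vs spot over the period.
Per annum: -0.0313839 / (9/12) = -0.041845 = -4.18%.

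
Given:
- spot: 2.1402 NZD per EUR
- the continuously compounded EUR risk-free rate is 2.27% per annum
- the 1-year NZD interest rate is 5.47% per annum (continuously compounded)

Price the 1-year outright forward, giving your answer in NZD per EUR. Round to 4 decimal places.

T = 1 year.
NZD accumulates by e^(0.0547×1) = 1.0562237.
EUR accumulates by e^(0.0227×1) = 1.0229596.
CIP: F = S · (grow NZD)/(grow EUR) = 2.1402 × 1.0562237/1.0229596 = 2.209794 NZD per EUR.

2.2098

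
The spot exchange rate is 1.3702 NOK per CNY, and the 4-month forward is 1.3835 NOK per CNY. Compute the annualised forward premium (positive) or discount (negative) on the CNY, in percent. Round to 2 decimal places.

+2.91%

T = 4/12 years.
CNY trades forward at +0.97066% vs spot over the period.
Annualise by dividing by T: 0.0097066 / (4/12) = 0.029120 → 2.91%.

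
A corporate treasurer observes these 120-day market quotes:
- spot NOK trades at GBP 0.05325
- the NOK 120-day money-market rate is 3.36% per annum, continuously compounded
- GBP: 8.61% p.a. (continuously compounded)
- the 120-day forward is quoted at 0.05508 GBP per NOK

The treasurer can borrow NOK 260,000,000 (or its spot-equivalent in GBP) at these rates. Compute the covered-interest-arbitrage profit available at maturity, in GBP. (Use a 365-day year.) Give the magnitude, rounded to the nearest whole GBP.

T = 120/365 years.
Route A — deposit NOK, sell forward: 260,000,000 × 1.011107814 × 0.05508 = GBP 14,479,872.78.
Route B — convert at spot, deposit GBP: 260,000,000 × 0.05325 × 1.0287112954 = GBP 14,242,507.88.
The quoted forward overvalues NOK, so borrow GBP, buy NOK at spot, deposit the NOK at 3.36%, and sell the proceeds forward at 0.05508.
Profit = 14,479,872.78 − 14,242,507.88 = GBP 237,365.

GBP 237,365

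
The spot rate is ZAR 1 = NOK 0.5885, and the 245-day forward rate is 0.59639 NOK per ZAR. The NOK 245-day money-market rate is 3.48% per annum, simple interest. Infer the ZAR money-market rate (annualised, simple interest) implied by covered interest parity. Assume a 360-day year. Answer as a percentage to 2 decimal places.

1.49%

T = 245/360 years.
F/S = 0.59639/0.5885 = 1.0134070 = (growth of NOK) / (growth of ZAR).
NOK growth factor: 1 + 0.0348×245/360 = 1.0236833.
That pins the ZAR growth at 1.0101403.
r = (1.0101403 − 1)/(245/360) = 0.014900 → 1.49%.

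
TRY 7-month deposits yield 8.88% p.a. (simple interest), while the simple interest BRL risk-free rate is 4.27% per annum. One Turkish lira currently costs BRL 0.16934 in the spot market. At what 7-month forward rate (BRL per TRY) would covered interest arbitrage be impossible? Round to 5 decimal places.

T = 7/12 years.
BRL accumulates by 1 + 0.0427×7/12 = 1.0249083.
Growth of 1 TRY over T: 1 + 0.0888×7/12 = 1.051800.
So F = 0.16934 × 1.0249083 / 1.051800 = 0.1650104 (BRL/TRY).

0.16501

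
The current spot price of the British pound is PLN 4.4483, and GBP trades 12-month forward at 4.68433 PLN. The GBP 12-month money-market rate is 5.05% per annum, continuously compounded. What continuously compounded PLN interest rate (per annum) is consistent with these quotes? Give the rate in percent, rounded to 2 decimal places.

T = 1 year.
CIP gives F = S · g_PLN/g_GBP, so g_PLN/g_GBP = 4.68433/4.4483 = 1.0530607.
GBP growth factor: e^(0.0505×1) = 1.0517969.
So the PLN growth factor = 1.107606.
r = ln(1.107606)/1 = 0.102201 → 10.22%.

10.22%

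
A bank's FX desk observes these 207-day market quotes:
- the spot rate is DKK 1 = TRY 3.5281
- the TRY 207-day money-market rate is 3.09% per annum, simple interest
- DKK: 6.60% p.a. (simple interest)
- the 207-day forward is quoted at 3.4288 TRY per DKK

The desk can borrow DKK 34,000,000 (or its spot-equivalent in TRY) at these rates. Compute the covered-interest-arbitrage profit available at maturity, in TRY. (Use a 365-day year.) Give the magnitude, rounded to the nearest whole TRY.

T = 207/365 years.
Keep in DKK, deliver into the forward: 34,000,000·1.03743013699·3.4288 = TRY 120,942,775.43.
Swap to TRY now, deposit: 34,000,000·3.5281·1.01752410959 = TRY 122,057,511.58.
The quoted forward undervalues DKK, so borrow DKK, convert to TRY at spot, deposit the TRY at 3.09%, and buy DKK forward at 3.4288 to cover the loan.
Profit = 122,057,511.58 − 120,942,775.43 = TRY 1,114,736.

TRY 1,114,736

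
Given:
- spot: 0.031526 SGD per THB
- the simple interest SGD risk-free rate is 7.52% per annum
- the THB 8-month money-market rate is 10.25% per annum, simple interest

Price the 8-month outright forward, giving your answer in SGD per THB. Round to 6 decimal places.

0.030989

T = 8/12 years.
SGD accumulates by 1 + 0.0752×8/12 = 1.0501333.
THB accumulates by 1 + 0.1025×8/12 = 1.0683333.
So F = 0.031526 × 1.0501333 / 1.0683333 = 0.03098893 (SGD/THB).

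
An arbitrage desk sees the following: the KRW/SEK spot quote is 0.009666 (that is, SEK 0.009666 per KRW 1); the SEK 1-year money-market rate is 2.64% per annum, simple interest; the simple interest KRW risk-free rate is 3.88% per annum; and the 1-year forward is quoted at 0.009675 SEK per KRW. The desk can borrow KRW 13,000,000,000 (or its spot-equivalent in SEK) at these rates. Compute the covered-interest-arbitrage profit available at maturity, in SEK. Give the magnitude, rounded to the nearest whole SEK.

T = 1 year.
Invest the KRW and cover forward: 13,000,000,000 × 1.038800 × 0.009675 = SEK 130,655,070.00.
Convert at spot and invest in SEK: 13,000,000,000 × 0.009666 × 1.026400 = SEK 128,975,371.20.
The quoted forward overvalues KRW, so borrow SEK, buy KRW at spot, deposit the KRW at 3.88%, and sell the proceeds forward at 0.009675.
Profit = 130,655,070.00 − 128,975,371.20 = SEK 1,679,699.

SEK 1,679,699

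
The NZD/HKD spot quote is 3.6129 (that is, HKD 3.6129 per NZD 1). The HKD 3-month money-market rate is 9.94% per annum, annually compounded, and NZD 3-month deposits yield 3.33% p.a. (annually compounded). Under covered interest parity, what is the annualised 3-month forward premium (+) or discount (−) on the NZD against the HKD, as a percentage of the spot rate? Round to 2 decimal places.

+6.25%

T = 3/12 years.
No-arbitrage forward: 3.6129 × 1.023974 / 1.008223 = 3.6693427 HKD/NZD.
Annualised premium = (F − S)/S × (1/T) = (3.6693427 − 3.6129)/3.6129 ÷ (3/12) = 6.25%.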